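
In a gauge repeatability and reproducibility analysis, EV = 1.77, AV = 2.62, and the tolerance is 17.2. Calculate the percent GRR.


GRR = sqrt(EV^2 + AV^2) = sqrt(1.77^2 + 2.62^2) = 3.1618507
%GRR = GRR / tol * 100 = 3.1618507 / 17.2 * 100
%GRR = 18.3829

18.3829


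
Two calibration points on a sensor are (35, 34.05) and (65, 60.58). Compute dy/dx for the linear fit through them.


slope = (y2 - y1) / (x2 - x1)
= (60.58 - 34.05) / (65 - 35)
= 26.5300 / 30
= 0.8843

0.8843


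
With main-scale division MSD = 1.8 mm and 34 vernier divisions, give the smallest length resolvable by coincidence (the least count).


LC = MSD / n_div
= 1.8 / 34
= 0.0529

0.0529


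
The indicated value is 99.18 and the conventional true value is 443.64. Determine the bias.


Systematic error = measured - true
= 99.18 - 443.64
= -344.4600

-344.4600


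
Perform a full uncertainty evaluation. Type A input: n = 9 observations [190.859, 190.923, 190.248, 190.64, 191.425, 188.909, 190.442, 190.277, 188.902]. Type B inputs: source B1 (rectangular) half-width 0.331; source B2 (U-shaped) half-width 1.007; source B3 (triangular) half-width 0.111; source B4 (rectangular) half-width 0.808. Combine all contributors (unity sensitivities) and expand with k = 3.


mean = (190.859 + 190.923 + 190.248 + 190.64 + 191.425 + 188.909 + 190.442 + 190.277 + 188.902) / 9 = 190.2916667
s = sqrt(sum((x - mean)^2)/(n-1)) = 0.86558448
u_A = s / sqrt(n) = 0.86558448 / sqrt(9) = 0.28852816
u_B1 = 0.331 / sqrt(3) = 0.19110294
u_B2 = 1.007 / sqrt(2) = 0.71205653
u_B3 = 0.111 / sqrt(6) = 0.04531556
u_B4 = 0.808 / sqrt(3) = 0.46649902
uc = sqrt(0.28852816^2 + 0.19110294^2 + 0.71205653^2 + 0.04531556^2 + 0.46649902^2) = 0.92003705
U = k * uc = 3 * 0.92003705
U = 2.7601

2.7601


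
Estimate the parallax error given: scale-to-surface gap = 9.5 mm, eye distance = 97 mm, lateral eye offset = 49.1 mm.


error = h * offset / d
= 9.5 * 49.1 / 97
= 4.8088

4.8088


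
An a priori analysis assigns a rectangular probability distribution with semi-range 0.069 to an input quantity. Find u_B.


u_B = half_width / sqrt(3)
u_B = 0.069 / 1.7320508
u_B = 0.0398

0.0398


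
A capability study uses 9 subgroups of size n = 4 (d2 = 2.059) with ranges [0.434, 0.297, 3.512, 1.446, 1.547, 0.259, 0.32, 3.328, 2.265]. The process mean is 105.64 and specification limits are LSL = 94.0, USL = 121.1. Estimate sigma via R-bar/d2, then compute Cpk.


R_bar = (0.434 + 0.297 + 3.512 + 1.446 + 1.547 + 0.259 + 0.32 + 3.328 + 2.265) / 9 = 1.4897778
sigma = R_bar / d2 = 1.4897778 / 2.059 = 0.72354434
Cp = (USL - LSL)/(6*sigma) = (121.1 - 94.0)/(6*0.72354434) = 6.2424
Cpu = (121.1 - 105.64)/(3*0.72354434) = 7.1223
Cpl = (105.64 - 94.0)/(3*0.72354434) = 5.3625
Cpk = min(Cpu, Cpl) = 5.3625

5.3625


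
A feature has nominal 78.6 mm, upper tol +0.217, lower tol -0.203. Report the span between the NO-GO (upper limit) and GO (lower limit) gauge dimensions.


GO = nominal - lower_tol (smallest hole = maximum material condition)
GO = 78.6 - 0.203 = 78.397
NO-GO = nominal + upper_tol (largest hole = least material condition)
NO-GO = 78.6 + 0.217 = 78.817
spread = NO-GO - GO = 78.817 - 78.397 = 0.4200

0.4200


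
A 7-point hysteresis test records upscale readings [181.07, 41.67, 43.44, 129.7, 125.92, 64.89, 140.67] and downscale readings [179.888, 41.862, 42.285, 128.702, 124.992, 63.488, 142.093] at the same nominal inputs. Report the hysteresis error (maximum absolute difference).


|181.07 - 179.888| = 1.1820
|41.67 - 41.862| = 0.1920
|43.44 - 42.285| = 1.1550
|129.7 - 128.702| = 0.9980
|125.92 - 124.992| = 0.9280
|64.89 - 63.488| = 1.4020
|140.67 - 142.093| = 1.4230
hysteresis = max(diffs) = 1.4230

1.4230


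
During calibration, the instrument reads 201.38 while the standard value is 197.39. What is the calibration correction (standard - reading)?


Correction = standard - reading
= 197.39 - 201.38
= -3.9900

-3.9900


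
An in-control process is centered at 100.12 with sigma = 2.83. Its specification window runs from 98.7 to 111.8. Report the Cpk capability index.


Cpu = (USL - mean) / (3*sigma) = (111.8 - 100.12) / (3*2.83) = 1.3757
Cpl = (mean - LSL) / (3*sigma) = (100.12 - 98.7) / (3*2.83) = 0.1673
Cpk = min(Cpu, Cpl) = 0.1673

0.1673


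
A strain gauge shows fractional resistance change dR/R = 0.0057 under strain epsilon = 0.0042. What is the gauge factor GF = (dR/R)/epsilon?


GF = (dR/R) / epsilon
= 0.0057 / 0.0042
= 1.3571

1.3571


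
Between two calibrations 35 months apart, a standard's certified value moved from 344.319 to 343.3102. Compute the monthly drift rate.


rate = (v2 - v1) / months
= (343.3102 - 344.319) / 35
= -1.0088 / 35
= -0.0288

-0.0288


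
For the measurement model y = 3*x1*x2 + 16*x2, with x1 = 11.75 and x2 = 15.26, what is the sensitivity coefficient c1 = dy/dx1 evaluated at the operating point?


y = 3*x1*x2 + 16*x2
dy/dx1 = 3*x2
Evaluate at x2 = 15.26: c1 = 3 * 15.26
c1 = 45.7800

45.7800


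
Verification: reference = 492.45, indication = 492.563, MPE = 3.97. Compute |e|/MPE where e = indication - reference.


e = indication - reference = 492.563 - 492.45 = 0.1130
|e| = 0.1130
ratio = |e| / MPE = 0.1130 / 3.97
ratio = 0.0285

0.0285


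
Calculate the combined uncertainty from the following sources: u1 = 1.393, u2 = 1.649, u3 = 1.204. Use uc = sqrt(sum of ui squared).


uc = sqrt(1.393^2 + 1.649^2 + 1.204^2)
uc = sqrt(6.109266)
uc = 2.4717

2.4717


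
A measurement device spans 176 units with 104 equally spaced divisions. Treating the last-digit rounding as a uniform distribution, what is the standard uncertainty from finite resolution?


resolution = range / divisions
resolution = 176 / 104 = 1.6923077
u_res = resolution / (2*sqrt(3))
u_res = 1.6923077 / 3.4641016
u_res = 0.4885

0.4885


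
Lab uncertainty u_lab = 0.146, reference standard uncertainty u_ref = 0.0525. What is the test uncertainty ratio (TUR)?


TUR = u_lab / u_ref
= 0.146 / 0.0525
= 2.7810

2.7810


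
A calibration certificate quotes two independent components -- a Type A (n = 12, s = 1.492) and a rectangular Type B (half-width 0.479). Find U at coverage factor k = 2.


u_A = s / sqrt(n) = 1.492 / sqrt(12) = 0.4307033
u_B = half_width / sqrt(3) = 0.479 / sqrt(3) = 0.27655078
uc = sqrt(u_A^2 + u_B^2) = sqrt(0.4307033^2 + 0.27655078^2) = 0.51184535
U = k * uc = 2 * 0.51184535
U = 1.0237

1.0237


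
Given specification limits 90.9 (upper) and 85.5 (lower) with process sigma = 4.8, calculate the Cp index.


Cp = (USL - LSL) / (6 * sigma)
= (90.9 - 85.5) / (6 * 4.8)
= 5.4000 / 28.8000
= 0.1875

0.1875


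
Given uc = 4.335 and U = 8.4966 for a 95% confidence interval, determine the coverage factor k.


k = U / uc
k = 8.4966 / 4.335
k = 1.96

1.96


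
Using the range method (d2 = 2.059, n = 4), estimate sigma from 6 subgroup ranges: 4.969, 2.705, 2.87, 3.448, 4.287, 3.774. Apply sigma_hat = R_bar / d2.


R_bar = (4.969 + 2.705 + 2.87 + 3.448 + 4.287 + 3.774) / 6
R_bar = 22.053 / 6 = 3.6755
sigma_hat = R_bar / d2 = 3.6755 / 2.059 = 1.7851

1.7851


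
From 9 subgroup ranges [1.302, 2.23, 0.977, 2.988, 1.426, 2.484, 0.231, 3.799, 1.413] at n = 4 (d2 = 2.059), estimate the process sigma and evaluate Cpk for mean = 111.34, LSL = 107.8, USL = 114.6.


R_bar = (1.302 + 2.23 + 0.977 + 2.988 + 1.426 + 2.484 + 0.231 + 3.799 + 1.413) / 9 = 1.8722222
sigma = R_bar / d2 = 1.8722222 / 2.059 = 0.90928713
Cp = (USL - LSL)/(6*sigma) = (114.6 - 107.8)/(6*0.90928713) = 1.2464
Cpu = (114.6 - 111.34)/(3*0.90928713) = 1.1951
Cpl = (111.34 - 107.8)/(3*0.90928713) = 1.2977
Cpk = min(Cpu, Cpl) = 1.1951

1.1951


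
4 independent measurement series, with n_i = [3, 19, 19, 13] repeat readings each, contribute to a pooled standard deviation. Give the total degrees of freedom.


nu = sum_i (n_i - 1)
nu = ((3 - 1) + (19 - 1) + (19 - 1) + (13 - 1))
nu = 2 + 18 + 18 + 12
nu = 50

50


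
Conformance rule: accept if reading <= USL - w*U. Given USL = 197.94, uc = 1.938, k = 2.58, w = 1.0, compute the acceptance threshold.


U = k * uc = 2.58 * 1.938 = 5.00004
guard band g = w * U = 1.0 * 5.00004 = 5.00004
AL = USL - g = 197.94 - 5.00004
AL = 192.9400

192.9400


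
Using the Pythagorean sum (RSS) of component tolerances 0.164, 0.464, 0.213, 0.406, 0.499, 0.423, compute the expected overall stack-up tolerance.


RSS = sqrt(0.164^2 + 0.464^2 + 0.213^2 + 0.406^2 + 0.499^2 + 0.423^2)
= sqrt(0.880327)
= 0.9383

0.9383


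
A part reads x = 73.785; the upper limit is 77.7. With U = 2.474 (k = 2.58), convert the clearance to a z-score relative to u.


u = U / k = 2.474 / 2.58 = 0.95891473
margin = |USL - x| = |77.7 - 73.785| = 3.915
z = margin / u = 3.915 / 0.95891473
z = 4.0827

4.0827


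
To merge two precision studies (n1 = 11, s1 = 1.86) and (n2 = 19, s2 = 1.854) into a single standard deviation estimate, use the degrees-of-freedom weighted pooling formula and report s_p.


s_p = sqrt(((n1-1)*s1^2 + (n2-1)*s2^2) / (n1+n2-2))
numerator = (11-1)*1.86^2 + (19-1)*1.854^2 = 34.596 + 61.871688 = 96.467688
denominator = 11 + 19 - 2 = 28
s_p^2 = 96.467688 / 28 = 3.4452746
s_p = sqrt(3.4452746) = 1.8561

1.8561


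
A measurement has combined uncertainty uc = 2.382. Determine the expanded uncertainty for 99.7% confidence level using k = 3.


U = k * uc
U = 3 * 2.382
U = 7.1460

7.1460


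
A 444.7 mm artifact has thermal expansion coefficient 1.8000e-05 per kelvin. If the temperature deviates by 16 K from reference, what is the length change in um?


dL = L * alpha * dT
= 444.7 * 1.8000e-05 * 16
= 0.1280736 mm
dL_um = 0.1280736 * 1000 = 128.0736 um

128.0736


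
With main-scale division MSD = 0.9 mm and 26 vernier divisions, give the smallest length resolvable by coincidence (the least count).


LC = MSD / n_div
= 0.9 / 26
= 0.0346

0.0346


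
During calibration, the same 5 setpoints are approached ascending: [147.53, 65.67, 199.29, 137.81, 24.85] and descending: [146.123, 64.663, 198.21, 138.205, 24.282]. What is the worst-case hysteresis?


|147.53 - 146.123| = 1.4070
|65.67 - 64.663| = 1.0070
|199.29 - 198.21| = 1.0800
|137.81 - 138.205| = 0.3950
|24.85 - 24.282| = 0.5680
hysteresis = max(diffs) = 1.4070

1.4070


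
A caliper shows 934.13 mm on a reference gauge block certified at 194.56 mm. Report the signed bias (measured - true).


Systematic error = measured - true
= 934.13 - 194.56
= 739.5700

739.5700


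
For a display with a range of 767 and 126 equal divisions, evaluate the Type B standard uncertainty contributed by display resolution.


resolution = range / divisions
resolution = 767 / 126 = 6.0873016
u_res = resolution / (2*sqrt(3))
u_res = 6.0873016 / 3.4641016
u_res = 1.7573

1.7573


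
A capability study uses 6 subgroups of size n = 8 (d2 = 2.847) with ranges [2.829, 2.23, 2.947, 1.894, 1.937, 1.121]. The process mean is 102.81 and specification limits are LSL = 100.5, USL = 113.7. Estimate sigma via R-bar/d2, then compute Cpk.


R_bar = (2.829 + 2.23 + 2.947 + 1.894 + 1.937 + 1.121) / 6 = 2.1596667
sigma = R_bar / d2 = 2.1596667 / 2.847 = 0.75857629
Cp = (USL - LSL)/(6*sigma) = (113.7 - 100.5)/(6*0.75857629) = 2.9002
Cpu = (113.7 - 102.81)/(3*0.75857629) = 4.7853
Cpl = (102.81 - 100.5)/(3*0.75857629) = 1.0151
Cpk = min(Cpu, Cpl) = 1.0151

1.0151


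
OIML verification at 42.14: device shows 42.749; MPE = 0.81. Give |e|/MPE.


e = indication - reference = 42.749 - 42.14 = 0.6090
|e| = 0.6090
ratio = |e| / MPE = 0.6090 / 0.81
ratio = 0.7519

0.7519


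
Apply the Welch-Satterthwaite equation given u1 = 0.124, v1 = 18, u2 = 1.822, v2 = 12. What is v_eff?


uc = sqrt(u1^2 + u2^2) = sqrt(0.124^2 + 1.822^2) = 1.8262147
v_eff = uc^4 / (u1^4/v1 + u2^4/v2)
= 1.8262147^4 / (0.124^4/18 + 1.822^4/12)
= 11.122626 / 0.91837162
v_eff = 12.1112

12.1112


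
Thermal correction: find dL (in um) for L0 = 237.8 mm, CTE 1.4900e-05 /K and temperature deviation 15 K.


dL = L * alpha * dT
= 237.8 * 1.4900e-05 * 15
= 0.0531483 mm
dL_um = 0.0531483 * 1000 = 53.1483 um

53.1483


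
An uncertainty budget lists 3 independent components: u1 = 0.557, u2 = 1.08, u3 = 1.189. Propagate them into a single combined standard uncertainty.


uc = sqrt(0.557^2 + 1.08^2 + 1.189^2)
uc = sqrt(2.89037)
uc = 1.7001

1.7001


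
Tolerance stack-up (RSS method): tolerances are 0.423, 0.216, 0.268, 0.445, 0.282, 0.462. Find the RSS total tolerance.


RSS = sqrt(0.423^2 + 0.216^2 + 0.268^2 + 0.445^2 + 0.282^2 + 0.462^2)
= sqrt(0.788402)
= 0.8879

0.8879


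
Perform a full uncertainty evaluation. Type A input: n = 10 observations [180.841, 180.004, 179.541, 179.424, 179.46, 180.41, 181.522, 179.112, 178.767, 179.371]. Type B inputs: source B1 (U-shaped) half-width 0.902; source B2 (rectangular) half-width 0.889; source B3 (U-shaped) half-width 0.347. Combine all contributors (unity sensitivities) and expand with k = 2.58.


mean = (180.841 + 180.004 + 179.541 + 179.424 + 179.46 + 180.41 + 181.522 + 179.112 + 178.767 + 179.371) / 10 = 179.8452
s = sqrt(sum((x - mean)^2)/(n-1)) = 0.84923375
u_A = s / sqrt(n) = 0.84923375 / sqrt(10) = 0.26855129
u_B1 = 0.902 / sqrt(2) = 0.63781032
u_B2 = 0.889 / sqrt(3) = 0.51326439
u_B3 = 0.347 / sqrt(2) = 0.24536605
uc = sqrt(0.26855129^2 + 0.63781032^2 + 0.51326439^2 + 0.24536605^2) = 0.89586083
U = k * uc = 2.58 * 0.89586083
U = 2.3113

2.3113


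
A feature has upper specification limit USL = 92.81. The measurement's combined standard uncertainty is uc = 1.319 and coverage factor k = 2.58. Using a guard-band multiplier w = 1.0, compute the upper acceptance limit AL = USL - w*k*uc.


U = k * uc = 2.58 * 1.319 = 3.40302
guard band g = w * U = 1.0 * 3.40302 = 3.40302
AL = USL - g = 92.81 - 3.40302
AL = 89.4070

89.4070


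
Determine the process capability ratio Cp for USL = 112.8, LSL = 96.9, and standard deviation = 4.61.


Cp = (USL - LSL) / (6 * sigma)
= (112.8 - 96.9) / (6 * 4.61)
= 15.9000 / 27.6600
= 0.5748

0.5748


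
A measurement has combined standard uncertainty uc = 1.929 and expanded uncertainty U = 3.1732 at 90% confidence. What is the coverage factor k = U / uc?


k = U / uc
k = 3.1732 / 1.929
k = 1.645

1.645


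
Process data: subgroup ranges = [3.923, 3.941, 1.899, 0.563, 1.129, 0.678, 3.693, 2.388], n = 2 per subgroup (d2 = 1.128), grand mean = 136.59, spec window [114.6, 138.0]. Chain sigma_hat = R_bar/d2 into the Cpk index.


R_bar = (3.923 + 3.941 + 1.899 + 0.563 + 1.129 + 0.678 + 3.693 + 2.388) / 8 = 2.27675
sigma = R_bar / d2 = 2.27675 / 1.128 = 2.0183954
Cp = (USL - LSL)/(6*sigma) = (138.0 - 114.6)/(6*2.0183954) = 1.9322
Cpu = (138.0 - 136.59)/(3*2.0183954) = 0.2329
Cpl = (136.59 - 114.6)/(3*2.0183954) = 3.6316
Cpk = min(Cpu, Cpl) = 0.2329

0.2329


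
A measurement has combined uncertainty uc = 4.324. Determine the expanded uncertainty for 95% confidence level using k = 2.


U = k * uc
U = 2 * 4.324
U = 8.6480

8.6480


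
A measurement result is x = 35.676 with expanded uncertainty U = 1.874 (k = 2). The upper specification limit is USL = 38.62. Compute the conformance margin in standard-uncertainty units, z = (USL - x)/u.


u = U / k = 1.874 / 2 = 0.937
margin = |USL - x| = |38.62 - 35.676| = 2.944
z = margin / u = 2.944 / 0.937
z = 3.1419

3.1419


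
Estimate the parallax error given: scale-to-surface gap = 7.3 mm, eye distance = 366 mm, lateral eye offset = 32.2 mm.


error = h * offset / d
= 7.3 * 32.2 / 366
= 0.6422

0.6422


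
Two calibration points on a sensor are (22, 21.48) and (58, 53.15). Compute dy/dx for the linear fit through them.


slope = (y2 - y1) / (x2 - x1)
= (53.15 - 21.48) / (58 - 22)
= 31.6700 / 36
= 0.8797

0.8797


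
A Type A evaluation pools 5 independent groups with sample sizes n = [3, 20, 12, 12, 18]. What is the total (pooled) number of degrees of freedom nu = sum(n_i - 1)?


nu = sum_i (n_i - 1)
nu = ((3 - 1) + (20 - 1) + (12 - 1) + (12 - 1) + (18 - 1))
nu = 2 + 19 + 11 + 11 + 17
nu = 60

60


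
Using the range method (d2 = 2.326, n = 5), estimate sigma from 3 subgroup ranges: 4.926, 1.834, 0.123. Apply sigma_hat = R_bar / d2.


R_bar = (4.926 + 1.834 + 0.123) / 3
R_bar = 6.883 / 3 = 2.2943333
sigma_hat = R_bar / d2 = 2.2943333 / 2.326 = 0.9864

0.9864


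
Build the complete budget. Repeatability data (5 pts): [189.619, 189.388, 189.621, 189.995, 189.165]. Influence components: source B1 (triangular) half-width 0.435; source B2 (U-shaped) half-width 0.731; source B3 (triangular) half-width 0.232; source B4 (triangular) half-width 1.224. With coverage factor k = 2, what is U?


mean = (189.619 + 189.388 + 189.621 + 189.995 + 189.165) / 5 = 189.5576
s = sqrt(sum((x - mean)^2)/(n-1)) = 0.30903366
u_A = s / sqrt(n) = 0.30903366 / sqrt(5) = 0.13820405
u_B1 = 0.435 / sqrt(6) = 0.17758801
u_B2 = 0.731 / sqrt(2) = 0.51689506
u_B3 = 0.232 / sqrt(6) = 0.094713603
u_B4 = 1.224 / sqrt(6) = 0.49969591
uc = sqrt(0.13820405^2 + 0.17758801^2 + 0.51689506^2 + 0.094713603^2 + 0.49969591^2) = 0.75926611
U = k * uc = 2 * 0.75926611
U = 1.5185

1.5185


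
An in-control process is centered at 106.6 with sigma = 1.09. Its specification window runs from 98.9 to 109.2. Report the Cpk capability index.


Cpu = (USL - mean) / (3*sigma) = (109.2 - 106.6) / (3*1.09) = 0.7951
Cpl = (mean - LSL) / (3*sigma) = (106.6 - 98.9) / (3*1.09) = 2.3547
Cpk = min(Cpu, Cpl) = 0.7951

0.7951


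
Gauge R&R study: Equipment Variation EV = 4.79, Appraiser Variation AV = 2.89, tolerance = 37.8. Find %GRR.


GRR = sqrt(EV^2 + AV^2) = sqrt(4.79^2 + 2.89^2) = 5.5943007
%GRR = GRR / tol * 100 = 5.5943007 / 37.8 * 100
%GRR = 14.7997

14.7997


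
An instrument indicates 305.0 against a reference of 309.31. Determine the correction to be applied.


Correction = standard - reading
= 309.31 - 305.0
= 4.3100

4.3100


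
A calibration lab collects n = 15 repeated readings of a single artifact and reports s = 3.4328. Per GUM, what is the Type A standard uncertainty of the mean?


u_A = s / sqrt(n)
u_A = 3.4328 / sqrt(15)
u_A = 3.4328 / 3.8729833
u_A = 0.8863

0.8863


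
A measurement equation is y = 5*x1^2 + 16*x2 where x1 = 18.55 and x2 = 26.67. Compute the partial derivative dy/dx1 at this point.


y = 5*x1^2 + 16*x2
dy/dx1 = 2*5*x1
Evaluate at x1 = 18.55: c1 = 10 * 18.55
c1 = 185.5000

185.5000


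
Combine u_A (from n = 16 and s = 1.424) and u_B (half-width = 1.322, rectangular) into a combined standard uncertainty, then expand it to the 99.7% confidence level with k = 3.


u_A = s / sqrt(n) = 1.424 / sqrt(16) = 0.356
u_B = half_width / sqrt(3) = 1.322 / sqrt(3) = 0.76325706
uc = sqrt(u_A^2 + u_B^2) = sqrt(0.356^2 + 0.76325706^2) = 0.84219792
U = k * uc = 3 * 0.84219792
U = 2.5266

2.5266


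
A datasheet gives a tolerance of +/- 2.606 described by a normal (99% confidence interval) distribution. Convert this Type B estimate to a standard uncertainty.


u_B = half_width / 2.576
u_B = 2.606 / 2.576
u_B = 1.0116

1.0116


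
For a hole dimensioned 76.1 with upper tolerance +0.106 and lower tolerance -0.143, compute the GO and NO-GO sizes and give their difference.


GO = nominal - lower_tol (smallest hole = maximum material condition)
GO = 76.1 - 0.143 = 75.957
NO-GO = nominal + upper_tol (largest hole = least material condition)
NO-GO = 76.1 + 0.106 = 76.206
spread = NO-GO - GO = 76.206 - 75.957 = 0.2490

0.2490


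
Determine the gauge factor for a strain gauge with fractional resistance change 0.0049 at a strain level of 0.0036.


GF = (dR/R) / epsilon
= 0.0049 / 0.0036
= 1.3611

1.3611


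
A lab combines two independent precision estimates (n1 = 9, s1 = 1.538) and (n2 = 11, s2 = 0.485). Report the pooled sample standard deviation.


s_p = sqrt(((n1-1)*s1^2 + (n2-1)*s2^2) / (n1+n2-2))
numerator = (9-1)*1.538^2 + (11-1)*0.485^2 = 18.923552 + 2.35225 = 21.275802
denominator = 9 + 11 - 2 = 18
s_p^2 = 21.275802 / 18 = 1.181989
s_p = sqrt(1.181989) = 1.0872

1.0872


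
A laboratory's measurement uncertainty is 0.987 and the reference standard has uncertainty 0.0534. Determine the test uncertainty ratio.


TUR = u_lab / u_ref
= 0.987 / 0.0534
= 18.4831

18.4831


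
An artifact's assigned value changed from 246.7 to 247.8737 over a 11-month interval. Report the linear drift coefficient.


rate = (v2 - v1) / months
= (247.8737 - 246.7) / 11
= 1.1737 / 11
= 0.1067

0.1067


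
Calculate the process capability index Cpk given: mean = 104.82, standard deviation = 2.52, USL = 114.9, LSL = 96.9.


Cpu = (USL - mean) / (3*sigma) = (114.9 - 104.82) / (3*2.52) = 1.3333
Cpl = (mean - LSL) / (3*sigma) = (104.82 - 96.9) / (3*2.52) = 1.0476
Cpk = min(Cpu, Cpl) = 1.0476

1.0476


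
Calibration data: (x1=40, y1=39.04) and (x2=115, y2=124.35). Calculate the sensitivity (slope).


slope = (y2 - y1) / (x2 - x1)
= (124.35 - 39.04) / (115 - 40)
= 85.3100 / 75
= 1.1375

1.1375


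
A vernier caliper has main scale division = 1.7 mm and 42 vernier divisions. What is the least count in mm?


LC = MSD / n_div
= 1.7 / 42
= 0.0405

0.0405


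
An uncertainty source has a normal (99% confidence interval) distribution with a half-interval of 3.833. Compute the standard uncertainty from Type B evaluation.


u_B = half_width / 2.576
u_B = 3.833 / 2.576
u_B = 1.4880

1.4880


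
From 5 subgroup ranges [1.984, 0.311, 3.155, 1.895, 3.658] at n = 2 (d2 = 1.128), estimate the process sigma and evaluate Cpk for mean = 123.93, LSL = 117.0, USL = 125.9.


R_bar = (1.984 + 0.311 + 3.155 + 1.895 + 3.658) / 5 = 2.2006
sigma = R_bar / d2 = 2.2006 / 1.128 = 1.9508865
Cp = (USL - LSL)/(6*sigma) = (125.9 - 117.0)/(6*1.9508865) = 0.7603
Cpu = (125.9 - 123.93)/(3*1.9508865) = 0.3366
Cpl = (123.93 - 117.0)/(3*1.9508865) = 1.1841
Cpk = min(Cpu, Cpl) = 0.3366

0.3366


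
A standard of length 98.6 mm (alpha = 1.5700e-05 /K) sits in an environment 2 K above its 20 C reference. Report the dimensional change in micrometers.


dL = L * alpha * dT
= 98.6 * 1.5700e-05 * 2
= 0.0030960 mm
dL_um = 0.0030960 * 1000 = 3.0960 um

3.0960


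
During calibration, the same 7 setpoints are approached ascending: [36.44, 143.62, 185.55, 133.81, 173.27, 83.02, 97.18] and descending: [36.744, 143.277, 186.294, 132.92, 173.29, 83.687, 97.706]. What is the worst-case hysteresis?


|36.44 - 36.744| = 0.3040
|143.62 - 143.277| = 0.3430
|185.55 - 186.294| = 0.7440
|133.81 - 132.92| = 0.8900
|173.27 - 173.29| = 0.0200
|83.02 - 83.687| = 0.6670
|97.18 - 97.706| = 0.5260
hysteresis = max(diffs) = 0.8900

0.8900


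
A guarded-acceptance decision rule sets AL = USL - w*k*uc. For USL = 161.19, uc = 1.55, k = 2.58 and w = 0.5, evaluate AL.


U = k * uc = 2.58 * 1.55 = 3.999
guard band g = w * U = 0.5 * 3.999 = 1.9995
AL = USL - g = 161.19 - 1.9995
AL = 159.1905

159.1905


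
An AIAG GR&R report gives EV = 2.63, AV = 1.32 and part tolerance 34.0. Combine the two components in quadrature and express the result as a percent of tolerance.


GRR = sqrt(EV^2 + AV^2) = sqrt(2.63^2 + 1.32^2) = 2.9426689
%GRR = GRR / tol * 100 = 2.9426689 / 34.0 * 100
%GRR = 8.6549

8.6549


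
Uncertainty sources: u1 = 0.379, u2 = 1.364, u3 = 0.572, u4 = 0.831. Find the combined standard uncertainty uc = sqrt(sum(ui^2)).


uc = sqrt(0.379^2 + 1.364^2 + 0.572^2 + 0.831^2)
uc = sqrt(3.021882)
uc = 1.7384

1.7384


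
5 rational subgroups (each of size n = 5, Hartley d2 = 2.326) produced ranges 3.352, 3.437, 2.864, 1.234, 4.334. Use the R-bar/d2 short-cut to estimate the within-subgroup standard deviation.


R_bar = (3.352 + 3.437 + 2.864 + 1.234 + 4.334) / 5
R_bar = 15.221 / 5 = 3.0442
sigma_hat = R_bar / d2 = 3.0442 / 2.326 = 1.3088

1.3088


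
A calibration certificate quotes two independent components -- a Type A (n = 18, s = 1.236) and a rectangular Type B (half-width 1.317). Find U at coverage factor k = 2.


u_A = s / sqrt(n) = 1.236 / sqrt(18) = 0.29132799
u_B = half_width / sqrt(3) = 1.317 / sqrt(3) = 0.7603703
uc = sqrt(u_A^2 + u_B^2) = sqrt(0.29132799^2 + 0.7603703^2) = 0.81426961
U = k * uc = 2 * 0.81426961
U = 1.6285

1.6285


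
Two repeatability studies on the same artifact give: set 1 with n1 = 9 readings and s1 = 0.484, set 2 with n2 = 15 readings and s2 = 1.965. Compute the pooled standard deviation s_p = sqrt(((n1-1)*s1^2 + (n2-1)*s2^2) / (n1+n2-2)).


s_p = sqrt(((n1-1)*s1^2 + (n2-1)*s2^2) / (n1+n2-2))
numerator = (9-1)*0.484^2 + (15-1)*1.965^2 = 1.874048 + 54.05715 = 55.931198
denominator = 9 + 15 - 2 = 22
s_p^2 = 55.931198 / 22 = 2.5423272
s_p = sqrt(2.5423272) = 1.5945

1.5945


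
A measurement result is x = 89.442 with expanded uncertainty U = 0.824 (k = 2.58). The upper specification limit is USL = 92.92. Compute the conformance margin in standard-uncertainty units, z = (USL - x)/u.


u = U / k = 0.824 / 2.58 = 0.31937984
margin = |USL - x| = |92.92 - 89.442| = 3.478
z = margin / u = 3.478 / 0.31937984
z = 10.8899

10.8899


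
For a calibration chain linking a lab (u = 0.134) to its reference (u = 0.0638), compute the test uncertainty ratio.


TUR = u_lab / u_ref
= 0.134 / 0.0638
= 2.1003

2.1003


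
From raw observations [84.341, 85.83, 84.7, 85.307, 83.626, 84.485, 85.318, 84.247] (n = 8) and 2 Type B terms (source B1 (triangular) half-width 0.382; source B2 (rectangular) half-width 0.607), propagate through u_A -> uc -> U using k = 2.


mean = (84.341 + 85.83 + 84.7 + 85.307 + 83.626 + 84.485 + 85.318 + 84.247) / 8 = 84.73175
s = sqrt(sum((x - mean)^2)/(n-1)) = 0.71244042
u_A = s / sqrt(n) = 0.71244042 / sqrt(8) = 0.25188573
u_B1 = 0.382 / sqrt(6) = 0.15595085
u_B2 = 0.607 / sqrt(3) = 0.35045161
uc = sqrt(0.25188573^2 + 0.15595085^2 + 0.35045161^2) = 0.45889369
U = k * uc = 2 * 0.45889369
U = 0.9178

0.9178


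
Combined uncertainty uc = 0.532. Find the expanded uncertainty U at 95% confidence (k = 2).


U = k * uc
U = 2 * 0.532
U = 1.0640

1.0640


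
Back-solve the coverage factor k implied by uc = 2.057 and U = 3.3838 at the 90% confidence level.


k = U / uc
k = 3.3838 / 2.057
k = 1.645

1.645


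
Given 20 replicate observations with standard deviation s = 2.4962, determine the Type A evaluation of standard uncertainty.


u_A = s / sqrt(n)
u_A = 2.4962 / sqrt(20)
u_A = 2.4962 / 4.472136
u_A = 0.5582

0.5582


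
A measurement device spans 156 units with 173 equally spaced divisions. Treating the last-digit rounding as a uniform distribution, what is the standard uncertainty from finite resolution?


resolution = range / divisions
resolution = 156 / 173 = 0.9017341
u_res = resolution / (2*sqrt(3))
u_res = 0.9017341 / 3.4641016
u_res = 0.2603

0.2603


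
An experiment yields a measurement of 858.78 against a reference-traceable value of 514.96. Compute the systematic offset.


Systematic error = measured - true
= 858.78 - 514.96
= 343.8200

343.8200


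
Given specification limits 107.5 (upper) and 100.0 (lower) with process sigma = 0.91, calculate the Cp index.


Cp = (USL - LSL) / (6 * sigma)
= (107.5 - 100.0) / (6 * 0.91)
= 7.5000 / 5.4600
= 1.3736

1.3736


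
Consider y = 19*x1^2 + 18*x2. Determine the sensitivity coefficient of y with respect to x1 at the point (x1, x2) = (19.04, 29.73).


y = 19*x1^2 + 18*x2
dy/dx1 = 2*19*x1
Evaluate at x1 = 19.04: c1 = 38 * 19.04
c1 = 723.5200

723.5200


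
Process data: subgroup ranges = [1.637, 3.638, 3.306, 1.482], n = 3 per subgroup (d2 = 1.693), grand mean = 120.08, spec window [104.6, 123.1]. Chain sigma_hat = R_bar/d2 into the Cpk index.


R_bar = (1.637 + 3.638 + 3.306 + 1.482) / 4 = 2.51575
sigma = R_bar / d2 = 2.51575 / 1.693 = 1.4859716
Cp = (USL - LSL)/(6*sigma) = (123.1 - 104.6)/(6*1.4859716) = 2.0750
Cpu = (123.1 - 120.08)/(3*1.4859716) = 0.6774
Cpl = (120.08 - 104.6)/(3*1.4859716) = 3.4725
Cpk = min(Cpu, Cpl) = 0.6774

0.6774


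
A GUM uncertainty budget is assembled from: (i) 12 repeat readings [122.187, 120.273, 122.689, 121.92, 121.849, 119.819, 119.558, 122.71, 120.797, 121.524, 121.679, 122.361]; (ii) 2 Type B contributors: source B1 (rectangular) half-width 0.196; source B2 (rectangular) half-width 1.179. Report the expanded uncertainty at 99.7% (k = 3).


mean = (122.187 + 120.273 + 122.689 + 121.92 + 121.849 + 119.819 + 119.558 + 122.71 + 120.797 + 121.524 + 121.679 + 122.361) / 12 = 121.4471667
s = sqrt(sum((x - mean)^2)/(n-1)) = 1.0864996
u_A = s / sqrt(n) = 1.0864996 / sqrt(12) = 0.31364542
u_B1 = 0.196 / sqrt(3) = 0.11316065
u_B2 = 1.179 / sqrt(3) = 0.68069597
uc = sqrt(0.31364542^2 + 0.11316065^2 + 0.68069597^2) = 0.75797479
U = k * uc = 3 * 0.75797479
U = 2.2739

2.2739


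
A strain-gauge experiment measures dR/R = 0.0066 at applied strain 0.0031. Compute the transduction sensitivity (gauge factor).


GF = (dR/R) / epsilon
= 0.0066 / 0.0031
= 2.1290

2.1290


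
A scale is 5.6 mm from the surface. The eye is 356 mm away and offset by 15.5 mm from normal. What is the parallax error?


error = h * offset / d
= 5.6 * 15.5 / 356
= 0.2438

0.2438


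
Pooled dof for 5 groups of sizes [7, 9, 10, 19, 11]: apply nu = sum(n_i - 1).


nu = sum_i (n_i - 1)
nu = ((7 - 1) + (9 - 1) + (10 - 1) + (19 - 1) + (11 - 1))
nu = 6 + 8 + 9 + 18 + 10
nu = 51

51


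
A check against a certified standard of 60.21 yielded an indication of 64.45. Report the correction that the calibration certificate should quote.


Correction = standard - reading
= 60.21 - 64.45
= -4.2400

-4.2400


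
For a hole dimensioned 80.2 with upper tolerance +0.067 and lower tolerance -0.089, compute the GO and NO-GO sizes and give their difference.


GO = nominal - lower_tol (smallest hole = maximum material condition)
GO = 80.2 - 0.089 = 80.111
NO-GO = nominal + upper_tol (largest hole = least material condition)
NO-GO = 80.2 + 0.067 = 80.267
spread = NO-GO - GO = 80.267 - 80.111 = 0.1560

0.1560


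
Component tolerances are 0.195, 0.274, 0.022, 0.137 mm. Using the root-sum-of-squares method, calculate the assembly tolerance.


RSS = sqrt(0.195^2 + 0.274^2 + 0.022^2 + 0.137^2)
= sqrt(0.132354)
= 0.3638

0.3638


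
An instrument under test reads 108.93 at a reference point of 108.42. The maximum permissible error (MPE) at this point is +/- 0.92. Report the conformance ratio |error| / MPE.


e = indication - reference = 108.93 - 108.42 = 0.5100
|e| = 0.5100
ratio = |e| / MPE = 0.5100 / 0.92
ratio = 0.5543

0.5543


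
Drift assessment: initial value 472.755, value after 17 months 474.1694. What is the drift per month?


rate = (v2 - v1) / months
= (474.1694 - 472.755) / 17
= 1.4144 / 17
= 0.0832

0.0832


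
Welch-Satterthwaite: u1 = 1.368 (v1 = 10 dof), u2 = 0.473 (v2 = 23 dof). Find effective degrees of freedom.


uc = sqrt(u1^2 + u2^2) = sqrt(1.368^2 + 0.473^2) = 1.4474643
v_eff = uc^4 / (u1^4/v1 + u2^4/v2)
= 1.4474643^4 / (1.368^4/10 + 0.473^4/23)
= 4.3896657 / 0.35239907
v_eff = 12.4565

12.4565


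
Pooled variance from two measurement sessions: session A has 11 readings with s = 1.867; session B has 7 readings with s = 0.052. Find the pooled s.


s_p = sqrt(((n1-1)*s1^2 + (n2-1)*s2^2) / (n1+n2-2))
numerator = (11-1)*1.867^2 + (7-1)*0.052^2 = 34.85689 + 0.016224 = 34.873114
denominator = 11 + 7 - 2 = 16
s_p^2 = 34.873114 / 16 = 2.1795696
s_p = sqrt(2.1795696) = 1.4763

1.4763


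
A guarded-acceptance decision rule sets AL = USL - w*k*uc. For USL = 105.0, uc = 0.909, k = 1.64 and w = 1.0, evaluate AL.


U = k * uc = 1.64 * 0.909 = 1.49076
guard band g = w * U = 1.0 * 1.49076 = 1.49076
AL = USL - g = 105.0 - 1.49076
AL = 103.5092

103.5092


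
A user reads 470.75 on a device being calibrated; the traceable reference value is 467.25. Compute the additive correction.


Correction = standard - reading
= 467.25 - 470.75
= -3.5000

-3.5000


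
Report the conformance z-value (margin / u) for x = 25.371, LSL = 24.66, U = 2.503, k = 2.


u = U / k = 2.503 / 2 = 1.2515
margin = |LSL - x| = |24.66 - 25.371| = 0.711
z = margin / u = 0.711 / 1.2515
z = 0.5681

0.5681


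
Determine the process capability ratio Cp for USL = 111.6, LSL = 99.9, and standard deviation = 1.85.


Cp = (USL - LSL) / (6 * sigma)
= (111.6 - 99.9) / (6 * 1.85)
= 11.7000 / 11.1000
= 1.0541

1.0541


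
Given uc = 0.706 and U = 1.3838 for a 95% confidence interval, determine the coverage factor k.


k = U / uc
k = 1.3838 / 0.706
k = 1.96

1.96


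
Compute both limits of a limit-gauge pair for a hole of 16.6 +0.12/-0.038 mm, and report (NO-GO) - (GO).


GO = nominal - lower_tol (smallest hole = maximum material condition)
GO = 16.6 - 0.038 = 16.562
NO-GO = nominal + upper_tol (largest hole = least material condition)
NO-GO = 16.6 + 0.12 = 16.72
spread = NO-GO - GO = 16.72 - 16.562 = 0.1580

0.1580


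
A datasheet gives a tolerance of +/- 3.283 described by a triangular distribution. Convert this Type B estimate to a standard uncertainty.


u_B = half_width / sqrt(6)
u_B = 3.283 / 2.4494897
u_B = 1.3403

1.3403


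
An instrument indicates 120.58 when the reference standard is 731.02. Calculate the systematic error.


Systematic error = measured - true
= 120.58 - 731.02
= -610.4400

-610.4400


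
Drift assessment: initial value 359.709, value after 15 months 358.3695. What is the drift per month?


rate = (v2 - v1) / months
= (358.3695 - 359.709) / 15
= -1.3395 / 15
= -0.0893

-0.0893


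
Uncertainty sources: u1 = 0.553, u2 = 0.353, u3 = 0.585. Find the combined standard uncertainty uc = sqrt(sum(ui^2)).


uc = sqrt(0.553^2 + 0.353^2 + 0.585^2)
uc = sqrt(0.772643)
uc = 0.8790

0.8790


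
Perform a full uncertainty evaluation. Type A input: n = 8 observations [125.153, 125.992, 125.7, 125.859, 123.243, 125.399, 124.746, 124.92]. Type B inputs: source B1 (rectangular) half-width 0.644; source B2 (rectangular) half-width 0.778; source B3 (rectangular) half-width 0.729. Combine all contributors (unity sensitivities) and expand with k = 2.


mean = (125.153 + 125.992 + 125.7 + 125.859 + 123.243 + 125.399 + 124.746 + 124.92) / 8 = 125.1265
s = sqrt(sum((x - mean)^2)/(n-1)) = 0.88030044
u_A = s / sqrt(n) = 0.88030044 / sqrt(8) = 0.31123321
u_B1 = 0.644 / sqrt(3) = 0.37181357
u_B2 = 0.778 / sqrt(3) = 0.44917851
u_B3 = 0.729 / sqrt(3) = 0.42088835
uc = sqrt(0.31123321^2 + 0.37181357^2 + 0.44917851^2 + 0.42088835^2) = 0.78359414
U = k * uc = 2 * 0.78359414
U = 1.5672

1.5672


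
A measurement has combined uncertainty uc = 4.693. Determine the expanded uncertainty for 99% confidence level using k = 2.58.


U = k * uc
U = 2.58 * 4.693
U = 12.1079

12.1079


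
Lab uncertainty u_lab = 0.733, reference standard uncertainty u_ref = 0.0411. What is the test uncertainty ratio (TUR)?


TUR = u_lab / u_ref
= 0.733 / 0.0411
= 17.8345

17.8345


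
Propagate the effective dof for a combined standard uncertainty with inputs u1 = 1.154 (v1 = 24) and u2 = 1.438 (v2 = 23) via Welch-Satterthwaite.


uc = sqrt(u1^2 + u2^2) = sqrt(1.154^2 + 1.438^2) = 1.8437896
v_eff = uc^4 / (u1^4/v1 + u2^4/v2)
= 1.8437896^4 / (1.154^4/24 + 1.438^4/23)
= 11.557009 / 0.2598066
v_eff = 44.4831

44.4831


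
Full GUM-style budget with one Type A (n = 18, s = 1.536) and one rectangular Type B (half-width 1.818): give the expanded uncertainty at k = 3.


u_A = s / sqrt(n) = 1.536 / sqrt(18) = 0.36203867
u_B = half_width / sqrt(3) = 1.818 / sqrt(3) = 1.0496228
uc = sqrt(u_A^2 + u_B^2) = sqrt(0.36203867^2 + 1.0496228^2) = 1.1103063
U = k * uc = 3 * 1.1103063
U = 3.3309

3.3309


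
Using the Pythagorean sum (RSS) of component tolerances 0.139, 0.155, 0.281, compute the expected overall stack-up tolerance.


RSS = sqrt(0.139^2 + 0.155^2 + 0.281^2)
= sqrt(0.122307)
= 0.3497

0.3497


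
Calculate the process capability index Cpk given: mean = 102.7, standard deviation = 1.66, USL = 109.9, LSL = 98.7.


Cpu = (USL - mean) / (3*sigma) = (109.9 - 102.7) / (3*1.66) = 1.4458
Cpl = (mean - LSL) / (3*sigma) = (102.7 - 98.7) / (3*1.66) = 0.8032
Cpk = min(Cpu, Cpl) = 0.8032

0.8032


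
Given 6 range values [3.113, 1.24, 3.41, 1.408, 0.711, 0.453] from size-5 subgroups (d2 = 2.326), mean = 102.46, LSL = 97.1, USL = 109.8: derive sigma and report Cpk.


R_bar = (3.113 + 1.24 + 3.41 + 1.408 + 0.711 + 0.453) / 6 = 1.7225
sigma = R_bar / d2 = 1.7225 / 2.326 = 0.7405417
Cp = (USL - LSL)/(6*sigma) = (109.8 - 97.1)/(6*0.7405417) = 2.8583
Cpu = (109.8 - 102.46)/(3*0.7405417) = 3.3039
Cpl = (102.46 - 97.1)/(3*0.7405417) = 2.4126
Cpk = min(Cpu, Cpl) = 2.4126

2.4126


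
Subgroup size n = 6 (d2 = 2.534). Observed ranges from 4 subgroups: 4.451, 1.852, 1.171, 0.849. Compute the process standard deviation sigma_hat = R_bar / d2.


R_bar = (4.451 + 1.852 + 1.171 + 0.849) / 4
R_bar = 8.323 / 4 = 2.08075
sigma_hat = R_bar / d2 = 2.08075 / 2.534 = 0.8211

0.8211


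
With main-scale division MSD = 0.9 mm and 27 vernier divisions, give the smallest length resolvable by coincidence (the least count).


LC = MSD / n_div
= 0.9 / 27
= 0.0333

0.0333


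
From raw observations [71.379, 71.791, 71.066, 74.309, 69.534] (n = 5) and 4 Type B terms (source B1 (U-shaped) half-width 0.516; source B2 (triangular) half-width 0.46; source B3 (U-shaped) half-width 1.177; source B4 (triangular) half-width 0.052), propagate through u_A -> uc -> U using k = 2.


mean = (71.379 + 71.791 + 71.066 + 74.309 + 69.534) / 5 = 71.6158
s = sqrt(sum((x - mean)^2)/(n-1)) = 1.7303372
u_A = s / sqrt(n) = 1.7303372 / sqrt(5) = 0.77383032
u_B1 = 0.516 / sqrt(2) = 0.3648671
u_B2 = 0.46 / sqrt(6) = 0.18779421
u_B3 = 1.177 / sqrt(2) = 0.83226468
u_B4 = 0.052 / sqrt(6) = 0.021228911
uc = sqrt(0.77383032^2 + 0.3648671^2 + 0.18779421^2 + 0.83226468^2 + 0.021228911^2) = 1.2084383
U = k * uc = 2 * 1.2084383
U = 2.4169

2.4169


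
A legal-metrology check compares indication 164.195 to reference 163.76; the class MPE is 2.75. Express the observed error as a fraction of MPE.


e = indication - reference = 164.195 - 163.76 = 0.4350
|e| = 0.4350
ratio = |e| / MPE = 0.4350 / 2.75
ratio = 0.1582

0.1582


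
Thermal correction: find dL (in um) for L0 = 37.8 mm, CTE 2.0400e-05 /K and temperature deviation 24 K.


dL = L * alpha * dT
= 37.8 * 2.0400e-05 * 24
= 0.0185069 mm
dL_um = 0.0185069 * 1000 = 18.5069 um

18.5069


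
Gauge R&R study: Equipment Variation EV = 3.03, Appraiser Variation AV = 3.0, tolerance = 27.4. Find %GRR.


GRR = sqrt(EV^2 + AV^2) = sqrt(3.03^2 + 3.0^2) = 4.2639067
%GRR = GRR / tol * 100 = 4.2639067 / 27.4 * 100
%GRR = 15.5617

15.5617


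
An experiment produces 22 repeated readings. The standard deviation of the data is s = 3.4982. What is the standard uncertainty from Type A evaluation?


u_A = s / sqrt(n)
u_A = 3.4982 / sqrt(22)
u_A = 3.4982 / 4.6904158
u_A = 0.7458

0.7458


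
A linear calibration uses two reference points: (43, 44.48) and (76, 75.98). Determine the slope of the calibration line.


slope = (y2 - y1) / (x2 - x1)
= (75.98 - 44.48) / (76 - 43)
= 31.5000 / 33
= 0.9545

0.9545


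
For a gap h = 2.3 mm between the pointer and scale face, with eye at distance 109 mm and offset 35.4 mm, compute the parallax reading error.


error = h * offset / d
= 2.3 * 35.4 / 109
= 0.7470

0.7470


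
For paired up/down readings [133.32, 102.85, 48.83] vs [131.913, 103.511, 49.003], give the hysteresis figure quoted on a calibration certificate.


|133.32 - 131.913| = 1.4070
|102.85 - 103.511| = 0.6610
|48.83 - 49.003| = 0.1730
hysteresis = max(diffs) = 1.4070

1.4070


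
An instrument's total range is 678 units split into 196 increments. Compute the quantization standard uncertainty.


resolution = range / divisions
resolution = 678 / 196 = 3.4591837
u_res = resolution / (2*sqrt(3))
u_res = 3.4591837 / 3.4641016
u_res = 0.9986

0.9986


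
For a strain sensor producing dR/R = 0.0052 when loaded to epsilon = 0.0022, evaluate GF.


GF = (dR/R) / epsilon
= 0.0052 / 0.0022
= 2.3636

2.3636


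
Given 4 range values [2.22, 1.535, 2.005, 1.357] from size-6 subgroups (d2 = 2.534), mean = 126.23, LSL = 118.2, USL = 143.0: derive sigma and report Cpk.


R_bar = (2.22 + 1.535 + 2.005 + 1.357) / 4 = 1.77925
sigma = R_bar / d2 = 1.77925 / 2.534 = 0.70215075
Cp = (USL - LSL)/(6*sigma) = (143.0 - 118.2)/(6*0.70215075) = 5.8867
Cpu = (143.0 - 126.23)/(3*0.70215075) = 7.9613
Cpl = (126.23 - 118.2)/(3*0.70215075) = 3.8121
Cpk = min(Cpu, Cpl) = 3.8121

3.8121
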